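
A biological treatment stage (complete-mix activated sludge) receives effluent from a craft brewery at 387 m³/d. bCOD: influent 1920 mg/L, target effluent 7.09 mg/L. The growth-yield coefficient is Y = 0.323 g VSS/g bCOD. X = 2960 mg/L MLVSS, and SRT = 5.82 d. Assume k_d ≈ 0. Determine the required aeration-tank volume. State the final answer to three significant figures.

With k_d = 0 the design equation reduces to V = Y Q (S₀−S) θ_c / X = 0.323 × 387 × (1920 − 7.09) × 5.82 / 2960 = 470.2 m³.

V ≈ 470 m³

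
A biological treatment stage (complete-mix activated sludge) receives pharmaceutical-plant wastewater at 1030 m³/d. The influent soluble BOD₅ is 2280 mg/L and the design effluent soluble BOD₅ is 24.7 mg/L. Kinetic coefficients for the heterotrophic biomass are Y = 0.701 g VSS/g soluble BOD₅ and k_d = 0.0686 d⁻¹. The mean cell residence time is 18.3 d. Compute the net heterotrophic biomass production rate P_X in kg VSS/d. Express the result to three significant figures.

The observed yield is Y_obs = Y/(1 + k_d·θ_c) = 0.701 / (1 + 0.0686 × 18.3) = 0.701 / 2.255 = 0.3108 g VSS per g soluble BOD₅ removed.
Substrate removed = Q·(S₀ − S) = 1030 m³/d × (2280 − 24.7) g/m³ = 2.32×10^6 g/d = 2323 kg/d.
So the net sludge growth is P_X = 0.3108 × 2323 = 722.0 kg VSS/d.

P_X ≈ 722 kg VSS/d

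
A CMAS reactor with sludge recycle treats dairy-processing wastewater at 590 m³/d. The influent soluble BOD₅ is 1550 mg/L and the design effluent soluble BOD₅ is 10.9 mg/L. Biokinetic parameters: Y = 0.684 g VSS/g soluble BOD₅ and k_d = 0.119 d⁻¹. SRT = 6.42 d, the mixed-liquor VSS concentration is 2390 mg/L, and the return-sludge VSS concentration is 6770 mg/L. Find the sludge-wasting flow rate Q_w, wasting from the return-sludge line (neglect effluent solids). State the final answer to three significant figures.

Rearranging the biomass balance for a CMAS with decay, V = Y·Q·ΔS·θ_c / [X·(1+k_d θ_c)] = 0.684 × 590 × (1550 − 10.9) × 6.42 / [2390 × (1 + 0.119 × 6.42)] = 3.99×10^6 / 4216 = 945.8 m³.
θ_c = V·X/(Q_w·X_r) when wasting from the recycle, so Q_w = V·X/(θ_c·X_r) = 945.8 × 2390 / (6.42 × 6770) = 52.01 m³/d.

Q_w ≈ 52.0 m³/d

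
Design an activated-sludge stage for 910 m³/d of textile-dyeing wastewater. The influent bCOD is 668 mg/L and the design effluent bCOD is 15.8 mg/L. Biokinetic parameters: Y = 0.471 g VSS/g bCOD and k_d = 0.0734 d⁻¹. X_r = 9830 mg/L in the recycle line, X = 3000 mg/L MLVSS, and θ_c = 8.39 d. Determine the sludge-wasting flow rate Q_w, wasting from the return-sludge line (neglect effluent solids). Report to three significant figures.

Q_w ≈ 17.6 m³/d

From the SRT design equation V = Y Q (S₀−S) θ_c / [X (1 + k_d θ_c)] = 0.471 × 910 × (668 − 15.8) × 8.39 / [3000 × (1 + 0.0734 × 8.39)] = 2.35×10^6 / 4847 = 483.8 m³.
Wasting from the return line (neglecting effluent solids): Q_w = V·X / (θ_c·X_r) = 483.8 × 3000 / (8.39 × 9830) = 17.60 m³/d.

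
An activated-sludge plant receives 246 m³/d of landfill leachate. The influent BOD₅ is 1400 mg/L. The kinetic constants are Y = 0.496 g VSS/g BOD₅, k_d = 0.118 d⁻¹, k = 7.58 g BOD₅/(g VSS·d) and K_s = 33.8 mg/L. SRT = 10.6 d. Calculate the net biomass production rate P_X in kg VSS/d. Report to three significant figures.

P_X ≈ 75.8 kg VSS/d

For a completely mixed reactor with recycle the Lawrence–McCarty relation gives S = K_s·(1 + k_d·θ_c) / [θ_c·(Y·k − k_d) − 1] = 33.8 × (1 + 0.118 × 10.6) / [10.6 × (0.496 × 7.58 − 0.118) − 1] = 76.08 / 37.60 = 2.023 mg/L.
Observed yield with endogenous decay: Y_obs = Y / (1 + k_d·θ_c) = 0.496 / (1 + 0.118 × 10.6) = 0.496 / 2.251 = 0.2204 g VSS/g BOD₅.
Mass of BOD₅ removed per day: Q(S₀ − S) = 246 × 1398 g/m³ = 343.9 kg/d.
So the net sludge growth is P_X = 0.2204 × 343.9 = 75.78 kg VSS/d.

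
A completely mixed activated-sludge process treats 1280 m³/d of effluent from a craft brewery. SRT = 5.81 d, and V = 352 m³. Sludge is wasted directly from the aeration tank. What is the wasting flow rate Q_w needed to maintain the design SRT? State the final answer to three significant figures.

Wasting from the aeration tank: Q_w = V / θ_c = 352.0 / 5.81 = 60.59 m³/d.

Q_w ≈ 60.6 m³/d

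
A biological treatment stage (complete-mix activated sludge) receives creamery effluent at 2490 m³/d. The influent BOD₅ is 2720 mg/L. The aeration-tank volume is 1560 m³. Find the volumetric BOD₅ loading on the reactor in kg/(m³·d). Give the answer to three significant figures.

Volumetric loading L_v = Q·S₀ / V = 2490 × 2720 g/m³ / 1560 m³ = 4342 g/(m³·d) = 4.342 kg BOD₅/(m³·d).

L_v ≈ 4.34 kg BOD₅/(m³·d)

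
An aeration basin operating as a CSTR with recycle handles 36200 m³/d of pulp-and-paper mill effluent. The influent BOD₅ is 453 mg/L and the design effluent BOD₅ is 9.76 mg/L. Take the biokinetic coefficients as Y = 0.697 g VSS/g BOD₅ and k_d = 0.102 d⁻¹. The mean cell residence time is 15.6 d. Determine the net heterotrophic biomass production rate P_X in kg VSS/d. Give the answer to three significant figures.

P_X ≈ 4320 kg VSS/d

Y_obs = Y / (1 + k_d θ_c) = 0.697 / (1 + 0.102 × 15.6) = 0.697 / 2.591 = 0.2690.
Substrate removed = Q·(S₀ − S) = 36200 m³/d × (453 − 9.76) g/m³ = 1.6×10^7 g/d = 16045 kg/d.
Net biomass production P_X = Y_obs × Q·(S₀ − S) = 0.2690 × 16045 = 4316 kg VSS/d.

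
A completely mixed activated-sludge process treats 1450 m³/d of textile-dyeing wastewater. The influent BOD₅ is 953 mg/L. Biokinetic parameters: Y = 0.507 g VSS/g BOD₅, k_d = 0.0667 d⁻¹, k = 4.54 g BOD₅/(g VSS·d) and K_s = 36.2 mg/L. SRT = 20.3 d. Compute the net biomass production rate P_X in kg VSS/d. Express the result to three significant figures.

Effluent substrate depends only on kinetics and SRT: S = K_s(1 + k_d θ_c) / [θ_c(Yk − k_d) − 1] = 36.2 × (1 + 0.0667 × 20.3) / [20.3 × (0.507 × 4.54 − 0.0667) − 1] = 85.22 / 44.37 = 1.920 mg/L.
Correct the yield for decay: Y_obs = Y/(1 + k_d θ_c) = 0.507 / (1 + 0.0667 × 20.3) = 0.507 / 2.354 = 0.2154.
Mass of BOD₅ removed per day: Q(S₀ − S) = 1450 × 951.1 g/m³ = 1379 kg/d.
Net biomass production P_X = Y_obs × Q·(S₀ − S) = 0.2154 × 1379 = 297.0 kg VSS/d.

P_X ≈ 297 kg VSS/d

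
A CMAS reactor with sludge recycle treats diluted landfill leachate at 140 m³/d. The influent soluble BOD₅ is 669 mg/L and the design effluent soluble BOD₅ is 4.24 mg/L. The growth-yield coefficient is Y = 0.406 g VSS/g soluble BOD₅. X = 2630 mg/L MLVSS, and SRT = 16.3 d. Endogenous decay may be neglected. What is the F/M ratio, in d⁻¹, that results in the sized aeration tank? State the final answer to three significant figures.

Biomass mass balance (decay neglected): V·X = Y·Q·(S₀ − S)·θ_c, so V = 0.406 × 140 × (669 − 4.24) × 16.3 / 2630 = 234.2 m³.
F/M = applied load / biomass = Q·S₀/(V·X) = 140 × 669 / (234.2 × 2630) = 0.1521 d⁻¹.

F/M ≈ 0.152 d⁻¹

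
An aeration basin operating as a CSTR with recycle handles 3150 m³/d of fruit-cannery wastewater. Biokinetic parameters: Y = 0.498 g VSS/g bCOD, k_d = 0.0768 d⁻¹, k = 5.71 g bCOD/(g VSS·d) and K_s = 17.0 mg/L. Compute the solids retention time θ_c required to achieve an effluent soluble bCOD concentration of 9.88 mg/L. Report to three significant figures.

θ_c ≈ 1.03 d

From 1/θ_c = Y·k·S/(K_s + S) − k_d: Y·k·S/(K_s+S) = 0.498 × 5.71 × 9.88 / (17.0 + 9.88) = 1.045 d⁻¹.
Then 1/θ_c = μ − k_d = 1.045 − 0.0768 = 0.9684 d⁻¹, giving θ_c = 1.033 d.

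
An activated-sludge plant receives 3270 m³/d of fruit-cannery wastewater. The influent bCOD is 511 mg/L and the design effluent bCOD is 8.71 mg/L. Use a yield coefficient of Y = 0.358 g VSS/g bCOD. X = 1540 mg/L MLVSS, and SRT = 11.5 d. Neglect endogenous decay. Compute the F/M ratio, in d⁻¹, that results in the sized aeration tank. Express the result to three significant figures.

F/M ≈ 0.247 d⁻¹

With k_d = 0 the design equation reduces to V = Y Q (S₀−S) θ_c / X = 0.358 × 3270 × (511 − 8.71) × 11.5 / 1540 = 4391 m³.
F/M = Q·S₀ / (V·X) = 3270 × 511 / (4391 × 1540) = 0.2471 g bCOD·(g VSS·d)⁻¹.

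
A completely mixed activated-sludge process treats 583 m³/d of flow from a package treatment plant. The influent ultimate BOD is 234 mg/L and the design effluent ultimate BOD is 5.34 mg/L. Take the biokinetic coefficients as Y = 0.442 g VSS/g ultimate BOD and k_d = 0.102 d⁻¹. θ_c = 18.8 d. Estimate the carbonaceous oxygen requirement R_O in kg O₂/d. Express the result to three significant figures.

Y_obs = Y / (1 + k_d θ_c) = 0.442 / (1 + 0.102 × 18.8) = 0.442 / 2.918 = 0.1515.
Substrate removed = Q·(S₀ − S) = 583 m³/d × (234 − 5.34) g/m³ = 1.33×10^5 g/d = 133.3 kg/d.
Biomass synthesised: P_X = Y_obs × 133.3 = 20.20 kg VSS/d.
Carbonaceous O₂ demand = substrate oxidised − cell-mass equivalent = 133.3 − 1.42 × 20.20 = 104.6 kg O₂/d.

R_O ≈ 105 kg O₂/d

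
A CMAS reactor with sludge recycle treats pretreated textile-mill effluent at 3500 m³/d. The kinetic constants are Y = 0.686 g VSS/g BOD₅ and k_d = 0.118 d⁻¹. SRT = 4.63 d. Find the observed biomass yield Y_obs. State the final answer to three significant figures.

Y_obs ≈ 0.444 g VSS/g BOD₅

Correct the yield for decay: Y_obs = Y/(1 + k_d θ_c) = 0.686 / (1 + 0.118 × 4.63) = 0.686 / 1.546 = 0.4436.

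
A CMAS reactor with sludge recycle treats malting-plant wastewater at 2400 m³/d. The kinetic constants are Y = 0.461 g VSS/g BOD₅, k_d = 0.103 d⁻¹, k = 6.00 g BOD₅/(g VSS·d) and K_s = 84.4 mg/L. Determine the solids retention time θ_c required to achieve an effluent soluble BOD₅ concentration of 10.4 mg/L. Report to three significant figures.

From 1/θ_c = Y·k·S/(K_s + S) − k_d: Y·k·S/(K_s+S) = 0.461 × 6.00 × 10.4 / (84.4 + 10.4) = 0.3034 d⁻¹.
1/θ_c = 0.3034 − 0.103 = 0.2004 d⁻¹, so θ_c = 4.989 d.

θ_c ≈ 4.99 d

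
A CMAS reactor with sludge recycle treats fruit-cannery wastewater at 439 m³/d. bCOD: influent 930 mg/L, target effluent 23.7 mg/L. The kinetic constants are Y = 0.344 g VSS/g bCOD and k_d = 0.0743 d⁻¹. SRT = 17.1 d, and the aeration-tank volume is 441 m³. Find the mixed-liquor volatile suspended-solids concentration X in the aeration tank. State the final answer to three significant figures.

X = Y·Q·ΔS·θ_c / [V·(1 + k_d θ_c)] = 0.344 × 439 × (930 − 23.7) × 17.1 / [441 × (1 + 0.0743 × 17.1)] = 2337 mg/L.

X ≈ 2340 mg/L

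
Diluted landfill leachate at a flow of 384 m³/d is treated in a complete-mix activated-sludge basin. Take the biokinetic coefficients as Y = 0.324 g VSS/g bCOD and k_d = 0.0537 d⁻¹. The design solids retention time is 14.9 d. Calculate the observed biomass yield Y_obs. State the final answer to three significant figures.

Y_obs ≈ 0.180 g VSS/g bCOD

Y_obs = Y / (1 + k_d θ_c) = 0.324 / (1 + 0.0537 × 14.9) = 0.324 / 1.800 = 0.1800.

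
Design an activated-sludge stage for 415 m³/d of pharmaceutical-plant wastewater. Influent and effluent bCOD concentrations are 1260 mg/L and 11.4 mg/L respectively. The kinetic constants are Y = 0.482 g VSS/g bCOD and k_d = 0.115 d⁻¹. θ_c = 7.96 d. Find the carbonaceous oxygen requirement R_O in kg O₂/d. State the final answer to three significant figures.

R_O ≈ 333 kg O₂/d

Observed yield with endogenous decay: Y_obs = Y / (1 + k_d·θ_c) = 0.482 / (1 + 0.115 × 7.96) = 0.482 / 1.915 = 0.2516 g VSS/g bCOD.
Mass of bCOD removed per day: Q(S₀ − S) = 415 × 1249 g/m³ = 518.2 kg/d.
P_X = Y_obs·Q·(S₀ − S) = 0.2516 × 518.2 = 130.4 kg VSS/d.
R_O = Q·(S₀ − S) − 1.42·P_X = 518.2 − 1.42 × 130.4 = 333.0 kg O₂/d.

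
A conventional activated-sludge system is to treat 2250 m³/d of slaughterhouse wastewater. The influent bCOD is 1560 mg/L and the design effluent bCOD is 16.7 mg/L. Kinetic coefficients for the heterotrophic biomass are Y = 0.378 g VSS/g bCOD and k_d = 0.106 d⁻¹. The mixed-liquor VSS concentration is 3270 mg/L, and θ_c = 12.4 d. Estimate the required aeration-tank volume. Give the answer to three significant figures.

V ≈ 2150 m³

From the SRT design equation V = Y Q (S₀−S) θ_c / [X (1 + k_d θ_c)] = 0.378 × 2250 × (1560 − 16.7) × 12.4 / [3270 × (1 + 0.106 × 12.4)] = 1.63×10^7 / 7568 = 2151 m³.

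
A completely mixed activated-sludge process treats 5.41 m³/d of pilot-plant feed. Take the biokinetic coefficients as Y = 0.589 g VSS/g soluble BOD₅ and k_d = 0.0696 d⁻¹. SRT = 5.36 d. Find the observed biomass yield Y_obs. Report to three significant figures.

Y_obs ≈ 0.429 g VSS/g soluble BOD₅

Observed yield with endogenous decay: Y_obs = Y / (1 + k_d·θ_c) = 0.589 / (1 + 0.0696 × 5.36) = 0.589 / 1.373 = 0.4290 g VSS/g soluble BOD₅.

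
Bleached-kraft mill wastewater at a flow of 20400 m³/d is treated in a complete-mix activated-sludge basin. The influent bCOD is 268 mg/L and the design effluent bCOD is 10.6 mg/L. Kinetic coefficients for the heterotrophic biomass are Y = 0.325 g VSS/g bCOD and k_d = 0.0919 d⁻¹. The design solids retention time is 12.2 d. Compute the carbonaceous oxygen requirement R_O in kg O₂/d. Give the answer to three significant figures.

R_O ≈ 4110 kg O₂/d

Y_obs = Y / (1 + k_d θ_c) = 0.325 / (1 + 0.0919 × 12.2) = 0.325 / 2.121 = 0.1532.
Mass of bCOD removed per day: Q(S₀ − S) = 20400 × 257.4 g/m³ = 5251 kg/d.
Biomass synthesised: P_X = Y_obs × 5251 = 804.5 kg VSS/d.
R_O = Q·(S₀ − S) − 1.42·P_X = 5251 − 1.42 × 804.5 = 4109 kg O₂/d.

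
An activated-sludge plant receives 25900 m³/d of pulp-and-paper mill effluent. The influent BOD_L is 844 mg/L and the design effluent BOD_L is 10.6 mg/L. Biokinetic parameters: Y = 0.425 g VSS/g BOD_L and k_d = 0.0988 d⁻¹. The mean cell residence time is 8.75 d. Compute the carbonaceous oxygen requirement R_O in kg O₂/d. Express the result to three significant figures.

R_O ≈ 14600 kg O₂/d

The observed yield is Y_obs = Y/(1 + k_d·θ_c) = 0.425 / (1 + 0.0988 × 8.75) = 0.425 / 1.865 = 0.2279 g VSS per g BOD_L removed.
Mass of BOD_L removed per day: Q(S₀ − S) = 25900 × 833.4 g/m³ = 21585 kg/d.
Biomass synthesised: P_X = Y_obs × 21585 = 4920 kg VSS/d.
R_O = Q·(S₀ − S) − 1.42·P_X = 21585 − 1.42 × 4920 = 14598 kg O₂/d.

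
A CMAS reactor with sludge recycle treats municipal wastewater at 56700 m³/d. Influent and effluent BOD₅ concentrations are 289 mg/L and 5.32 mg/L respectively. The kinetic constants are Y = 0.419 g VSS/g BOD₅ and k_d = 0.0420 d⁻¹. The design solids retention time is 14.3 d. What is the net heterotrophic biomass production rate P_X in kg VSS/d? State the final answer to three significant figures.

Correct the yield for decay: Y_obs = Y/(1 + k_d θ_c) = 0.419 / (1 + 0.0420 × 14.3) = 0.419 / 1.601 = 0.2618.
Substrate removed = Q·(S₀ − S) = 56700 m³/d × (289 − 5.32) g/m³ = 1.61×10^7 g/d = 16085 kg/d.
Biomass produced: P_X = Y_obs·Q·ΔS = 0.2618 × 16085 ≈ 4211 kg VSS/d.

P_X ≈ 4210 kg VSS/d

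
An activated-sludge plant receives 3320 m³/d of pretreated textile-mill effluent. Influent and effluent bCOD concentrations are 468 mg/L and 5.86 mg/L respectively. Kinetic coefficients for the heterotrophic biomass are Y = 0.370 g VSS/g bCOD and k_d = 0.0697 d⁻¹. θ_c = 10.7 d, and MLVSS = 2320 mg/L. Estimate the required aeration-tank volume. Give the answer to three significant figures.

Rearranging the biomass balance for a CMAS with decay, V = Y·Q·ΔS·θ_c / [X·(1+k_d θ_c)] = 0.370 × 3320 × (468 − 5.86) × 10.7 / [2320 × (1 + 0.0697 × 10.7)] = 6.07×10^6 / 4050 = 1500 m³.

V ≈ 1500 m³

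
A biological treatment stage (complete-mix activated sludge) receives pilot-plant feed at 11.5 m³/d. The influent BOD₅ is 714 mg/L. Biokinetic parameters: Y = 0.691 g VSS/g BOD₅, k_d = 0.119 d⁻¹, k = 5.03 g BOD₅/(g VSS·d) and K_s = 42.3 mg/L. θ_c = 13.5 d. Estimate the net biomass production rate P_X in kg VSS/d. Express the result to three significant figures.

P_X ≈ 2.17 kg VSS/d

From the Monod/SRT balance for a CMAS, S = K_s·(1+k_d θ_c)/[θ_c·(Y k − k_d) − 1] = 42.3 × (1 + 0.119 × 13.5) / [13.5 × (0.691 × 5.03 − 0.119) − 1] = 110.3 / 44.32 = 2.488 mg/L.
Y_obs = Y / (1 + k_d θ_c) = 0.691 / (1 + 0.119 × 13.5) = 0.691 / 2.607 = 0.2651.
ΔS = 714 − 2.49 = 711.5 mg/L, so the substrate removal rate is 11.5 × 711.5/1000 = 8.182 kg BOD₅/d.
P_X = Y_obs · Q(S₀ − S) = 0.2651 × 8.182 = 2.169 kg VSS/d.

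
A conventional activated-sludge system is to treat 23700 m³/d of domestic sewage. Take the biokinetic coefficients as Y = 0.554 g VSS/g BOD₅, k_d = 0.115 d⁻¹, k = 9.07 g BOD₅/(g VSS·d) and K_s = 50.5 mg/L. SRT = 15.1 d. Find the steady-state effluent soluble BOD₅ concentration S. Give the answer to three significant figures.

S ≈ 1.89 mg/L

Effluent substrate depends only on kinetics and SRT: S = K_s(1 + k_d θ_c) / [θ_c(Yk − k_d) − 1] = 50.5 × (1 + 0.115 × 15.1) / [15.1 × (0.554 × 9.07 − 0.115) − 1] = 138.2 / 73.14 = 1.889 mg/L.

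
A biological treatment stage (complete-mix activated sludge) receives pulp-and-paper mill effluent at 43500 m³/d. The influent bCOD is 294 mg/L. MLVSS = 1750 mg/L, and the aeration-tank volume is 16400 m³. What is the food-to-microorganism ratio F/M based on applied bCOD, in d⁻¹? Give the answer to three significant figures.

Food-to-microorganism ratio F/M = Q S₀ / (V X) = 43500 × 294 / (16400 × 1750) = 0.4456 d⁻¹.

F/M ≈ 0.446 d⁻¹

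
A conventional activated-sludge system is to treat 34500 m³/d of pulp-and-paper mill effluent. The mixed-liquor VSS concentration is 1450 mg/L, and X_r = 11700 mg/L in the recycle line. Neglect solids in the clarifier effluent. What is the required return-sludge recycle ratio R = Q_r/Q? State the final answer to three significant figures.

R ≈ 0.141

Solids balance on the clarifier gives (1+R)X = R·X_r, so R = X/(X_r − X) = 1450 / (11700 − 1450) = 0.1415.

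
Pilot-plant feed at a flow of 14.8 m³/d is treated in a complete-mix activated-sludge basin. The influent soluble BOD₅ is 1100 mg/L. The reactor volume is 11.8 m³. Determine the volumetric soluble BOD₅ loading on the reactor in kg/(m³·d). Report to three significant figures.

Applied soluble BOD₅ load per unit volume = Q·S₀/V = (14.8 × 1100/1000)/11.80 = 1.380 kg soluble BOD₅·m⁻³·d⁻¹.

L_v ≈ 1.38 kg soluble BOD₅/(m³·d)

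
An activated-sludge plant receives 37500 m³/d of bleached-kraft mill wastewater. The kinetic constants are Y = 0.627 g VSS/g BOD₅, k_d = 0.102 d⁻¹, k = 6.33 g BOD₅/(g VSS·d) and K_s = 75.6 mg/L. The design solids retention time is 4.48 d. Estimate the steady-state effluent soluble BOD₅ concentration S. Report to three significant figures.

For a completely mixed reactor with recycle the Lawrence–McCarty relation gives S = K_s·(1 + k_d·θ_c) / [θ_c·(Y·k − k_d) − 1] = 75.6 × (1 + 0.102 × 4.48) / [4.48 × (0.627 × 6.33 − 0.102) − 1] = 110.1 / 16.32 = 6.748 mg/L.

S ≈ 6.75 mg/L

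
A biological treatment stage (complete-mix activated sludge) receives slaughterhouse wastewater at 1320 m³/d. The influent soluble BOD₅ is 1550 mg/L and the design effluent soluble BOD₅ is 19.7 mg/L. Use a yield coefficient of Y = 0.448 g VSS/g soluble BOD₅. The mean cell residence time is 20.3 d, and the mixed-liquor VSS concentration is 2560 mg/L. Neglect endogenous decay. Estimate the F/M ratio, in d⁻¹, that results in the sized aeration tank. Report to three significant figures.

F/M ≈ 0.111 d⁻¹

With k_d = 0 the design equation reduces to V = Y Q (S₀−S) θ_c / X = 0.448 × 1320 × (1550 − 19.7) × 20.3 / 2560 = 7176 m³.
F/M = applied load / biomass = Q·S₀/(V·X) = 1320 × 1550 / (7176 × 2560) = 0.1114 d⁻¹.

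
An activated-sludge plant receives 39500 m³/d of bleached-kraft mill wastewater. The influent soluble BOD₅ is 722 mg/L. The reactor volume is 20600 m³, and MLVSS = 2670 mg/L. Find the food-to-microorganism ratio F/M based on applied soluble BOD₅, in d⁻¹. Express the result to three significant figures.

F/M = Q·S₀ / (V·X) = 39500 × 722 / (20600 × 2670) = 0.5185 g soluble BOD₅·(g VSS·d)⁻¹.

F/M ≈ 0.519 d⁻¹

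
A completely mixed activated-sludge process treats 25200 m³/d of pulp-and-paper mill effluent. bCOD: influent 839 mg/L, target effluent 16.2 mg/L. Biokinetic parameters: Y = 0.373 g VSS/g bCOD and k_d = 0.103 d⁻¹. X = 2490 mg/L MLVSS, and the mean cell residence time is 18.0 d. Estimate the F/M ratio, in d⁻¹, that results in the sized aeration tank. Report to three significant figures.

Rearranging the biomass balance for a CMAS with decay, V = Y·Q·ΔS·θ_c / [X·(1+k_d θ_c)] = 0.373 × 25200 × (839 − 16.2) × 18.0 / [2490 × (1 + 0.103 × 18.0)] = 1.39×10^8 / 7106 = 19589 m³.
Food-to-microorganism ratio F/M = Q S₀ / (V X) = 25200 × 839 / (19589 × 2490) = 0.4335 d⁻¹.

F/M ≈ 0.433 d⁻¹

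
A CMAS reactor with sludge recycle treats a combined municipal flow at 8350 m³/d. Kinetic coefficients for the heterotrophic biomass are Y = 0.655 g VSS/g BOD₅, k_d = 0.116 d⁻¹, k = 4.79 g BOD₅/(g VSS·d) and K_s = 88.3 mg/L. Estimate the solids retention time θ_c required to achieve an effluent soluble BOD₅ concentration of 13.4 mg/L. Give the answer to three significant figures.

θ_c ≈ 3.36 d

Specific growth rate at S = 13.4 mg/L: μ = YkS/(K_s+S) = 0.655·4.79·13.4/(88.3+13.4) = 0.4134 d⁻¹.
Then 1/θ_c = μ − k_d = 0.4134 − 0.116 = 0.2974 d⁻¹, giving θ_c = 3.363 d.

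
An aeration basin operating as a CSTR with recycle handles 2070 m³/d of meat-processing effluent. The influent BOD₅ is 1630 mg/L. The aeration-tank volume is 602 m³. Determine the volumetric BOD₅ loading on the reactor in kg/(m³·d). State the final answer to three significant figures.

Volumetric loading L_v = Q·S₀ / V = 2070 × 1630 g/m³ / 602.0 m³ = 5605 g/(m³·d) = 5.605 kg BOD₅/(m³·d).

L_v ≈ 5.60 kg BOD₅/(m³·d)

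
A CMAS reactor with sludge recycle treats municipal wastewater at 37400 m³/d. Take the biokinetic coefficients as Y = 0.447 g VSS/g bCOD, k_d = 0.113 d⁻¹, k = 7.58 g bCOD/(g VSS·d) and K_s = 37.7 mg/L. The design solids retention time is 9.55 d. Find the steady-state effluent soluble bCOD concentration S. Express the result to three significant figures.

From the Monod/SRT balance for a CMAS, S = K_s·(1+k_d θ_c)/[θ_c·(Y k − k_d) − 1] = 37.7 × (1 + 0.113 × 9.55) / [9.55 × (0.447 × 7.58 − 0.113) − 1] = 78.38 / 30.28 = 2.589 mg/L.

S ≈ 2.59 mg/L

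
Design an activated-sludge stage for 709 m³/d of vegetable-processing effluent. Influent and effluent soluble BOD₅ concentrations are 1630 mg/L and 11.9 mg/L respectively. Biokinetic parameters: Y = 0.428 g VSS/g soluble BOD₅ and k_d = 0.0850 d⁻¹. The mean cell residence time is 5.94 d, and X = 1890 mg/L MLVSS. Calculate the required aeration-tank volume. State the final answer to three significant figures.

V ≈ 1030 m³

Rearranging the biomass balance for a CMAS with decay, V = Y·Q·ΔS·θ_c / [X·(1+k_d θ_c)] = 0.428 × 709 × (1630 − 11.9) × 5.94 / [1890 × (1 + 0.0850 × 5.94)] = 2.92×10^6 / 2844 = 1025 m³.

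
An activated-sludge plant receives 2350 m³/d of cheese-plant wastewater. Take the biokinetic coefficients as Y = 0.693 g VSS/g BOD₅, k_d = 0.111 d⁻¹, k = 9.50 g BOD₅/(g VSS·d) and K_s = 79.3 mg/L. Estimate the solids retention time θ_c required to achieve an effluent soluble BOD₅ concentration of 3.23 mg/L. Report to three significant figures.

From 1/θ_c = Y·k·S/(K_s + S) − k_d: Y·k·S/(K_s+S) = 0.693 × 9.50 × 3.23 / (79.3 + 3.23) = 0.2577 d⁻¹.
1/θ_c = 0.2577 − 0.111 = 0.1467 d⁻¹, so θ_c = 6.818 d.

θ_c ≈ 6.82 d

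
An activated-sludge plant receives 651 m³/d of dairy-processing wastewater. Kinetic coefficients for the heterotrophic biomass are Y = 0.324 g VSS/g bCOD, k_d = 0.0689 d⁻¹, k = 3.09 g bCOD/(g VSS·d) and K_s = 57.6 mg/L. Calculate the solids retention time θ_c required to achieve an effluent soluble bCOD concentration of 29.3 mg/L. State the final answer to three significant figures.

From 1/θ_c = Y·k·S/(K_s + S) − k_d: Y·k·S/(K_s+S) = 0.324 × 3.09 × 29.3 / (57.6 + 29.3) = 0.3376 d⁻¹.
Then 1/θ_c = μ − k_d = 0.3376 − 0.0689 = 0.2687 d⁻¹, giving θ_c = 3.722 d.

θ_c ≈ 3.72 d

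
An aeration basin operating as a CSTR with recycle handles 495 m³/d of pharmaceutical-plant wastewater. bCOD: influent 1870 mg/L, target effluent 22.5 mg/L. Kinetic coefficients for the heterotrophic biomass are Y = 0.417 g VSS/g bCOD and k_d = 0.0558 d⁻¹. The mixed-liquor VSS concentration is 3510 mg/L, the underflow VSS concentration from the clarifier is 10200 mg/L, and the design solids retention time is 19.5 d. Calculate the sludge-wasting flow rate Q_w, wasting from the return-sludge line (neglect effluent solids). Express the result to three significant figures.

From the SRT design equation V = Y Q (S₀−S) θ_c / [X (1 + k_d θ_c)] = 0.417 × 495 × (1870 − 22.5) × 19.5 / [3510 × (1 + 0.0558 × 19.5)] = 7.44×10^6 / 7329 = 1015 m³.
θ_c = V·X/(Q_w·X_r) when wasting from the recycle, so Q_w = V·X/(θ_c·X_r) = 1015 × 3510 / (19.5 × 10200) = 17.90 m³/d.

Q_w ≈ 17.9 m³/d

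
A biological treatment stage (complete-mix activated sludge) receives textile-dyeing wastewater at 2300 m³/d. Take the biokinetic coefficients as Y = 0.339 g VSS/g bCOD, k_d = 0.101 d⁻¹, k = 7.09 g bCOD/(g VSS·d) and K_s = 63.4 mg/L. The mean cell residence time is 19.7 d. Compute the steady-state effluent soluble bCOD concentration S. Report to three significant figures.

S ≈ 4.27 mg/L

Effluent substrate depends only on kinetics and SRT: S = K_s(1 + k_d θ_c) / [θ_c(Yk − k_d) − 1] = 63.4 × (1 + 0.101 × 19.7) / [19.7 × (0.339 × 7.09 − 0.101) − 1] = 189.5 / 44.36 = 4.273 mg/L.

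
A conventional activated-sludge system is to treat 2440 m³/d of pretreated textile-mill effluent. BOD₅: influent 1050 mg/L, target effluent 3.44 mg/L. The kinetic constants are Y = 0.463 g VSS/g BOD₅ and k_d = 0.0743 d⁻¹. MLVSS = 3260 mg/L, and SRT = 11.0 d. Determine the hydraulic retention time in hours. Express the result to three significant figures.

Rearranging the biomass balance for a CMAS with decay, V = Y·Q·ΔS·θ_c / [X·(1+k_d θ_c)] = 0.463 × 2440 × (1050 − 3.44) × 11.0 / [3260 × (1 + 0.0743 × 11.0)] = 1.3×10^7 / 5924 = 2195 m³.
Hydraulic retention time τ = V/Q = 2195 / 2440 = 0.8997 d = 21.59 h.

τ ≈ 21.6 h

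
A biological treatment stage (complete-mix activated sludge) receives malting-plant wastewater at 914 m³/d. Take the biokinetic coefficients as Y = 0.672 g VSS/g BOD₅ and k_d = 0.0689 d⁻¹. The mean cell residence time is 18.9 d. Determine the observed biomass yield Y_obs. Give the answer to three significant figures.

Y_obs ≈ 0.292 g VSS/g BOD₅

Correct the yield for decay: Y_obs = Y/(1 + k_d θ_c) = 0.672 / (1 + 0.0689 × 18.9) = 0.672 / 2.302 = 0.2919.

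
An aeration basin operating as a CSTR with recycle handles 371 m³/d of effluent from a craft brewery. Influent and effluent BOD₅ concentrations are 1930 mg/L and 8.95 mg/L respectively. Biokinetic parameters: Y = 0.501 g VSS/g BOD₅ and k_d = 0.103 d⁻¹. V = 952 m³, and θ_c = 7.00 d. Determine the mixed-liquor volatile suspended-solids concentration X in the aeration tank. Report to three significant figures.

X ≈ 1530 mg/L

X = Y·Q·ΔS·θ_c / [V·(1 + k_d θ_c)] = 0.501 × 371 × (1930 − 8.95) × 7.00 / [952 × (1 + 0.103 × 7.00)] = 1526 mg/L.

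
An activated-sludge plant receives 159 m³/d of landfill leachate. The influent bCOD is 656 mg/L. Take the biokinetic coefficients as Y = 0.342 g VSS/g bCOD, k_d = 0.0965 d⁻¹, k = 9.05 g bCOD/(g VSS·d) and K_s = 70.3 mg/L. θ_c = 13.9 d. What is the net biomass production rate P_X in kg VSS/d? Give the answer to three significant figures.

For a completely mixed reactor with recycle the Lawrence–McCarty relation gives S = K_s·(1 + k_d·θ_c) / [θ_c·(Y·k − k_d) − 1] = 70.3 × (1 + 0.0965 × 13.9) / [13.9 × (0.342 × 9.05 − 0.0965) − 1] = 164.6 / 40.68 = 4.046 mg/L.
Correct the yield for decay: Y_obs = Y/(1 + k_d θ_c) = 0.342 / (1 + 0.0965 × 13.9) = 0.342 / 2.341 = 0.1461.
Mass of bCOD removed per day: Q(S₀ − S) = 159 × 652.0 g/m³ = 103.7 kg/d.
So the net sludge growth is P_X = 0.1461 × 103.7 = 15.14 kg VSS/d.

P_X ≈ 15.1 kg VSS/d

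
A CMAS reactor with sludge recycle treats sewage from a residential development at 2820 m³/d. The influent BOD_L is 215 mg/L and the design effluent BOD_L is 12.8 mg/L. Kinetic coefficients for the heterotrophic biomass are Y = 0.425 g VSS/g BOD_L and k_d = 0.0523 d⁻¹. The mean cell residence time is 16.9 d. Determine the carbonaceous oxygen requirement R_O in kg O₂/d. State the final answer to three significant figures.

R_O ≈ 388 kg O₂/d

Correct the yield for decay: Y_obs = Y/(1 + k_d θ_c) = 0.425 / (1 + 0.0523 × 16.9) = 0.425 / 1.884 = 0.2256.
ΔS = 215 − 12.8 = 202.2 mg/L, so the substrate removal rate is 2820 × 202.2/1000 = 570.2 kg BOD_L/d.
P_X = Y_obs·Q·(S₀ − S) = 0.2256 × 570.2 = 128.6 kg VSS/d.
R_O = Q·ΔS − 1.42 P_X = 570.2 − 182.7 = 387.5 kg O₂/d.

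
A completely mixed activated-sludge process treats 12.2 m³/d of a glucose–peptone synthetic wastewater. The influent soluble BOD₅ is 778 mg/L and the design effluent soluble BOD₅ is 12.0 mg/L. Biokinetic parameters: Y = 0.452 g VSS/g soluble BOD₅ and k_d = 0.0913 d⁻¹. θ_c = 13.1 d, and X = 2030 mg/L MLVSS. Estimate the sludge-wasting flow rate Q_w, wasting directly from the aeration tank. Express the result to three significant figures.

Rearranging the biomass balance for a CMAS with decay, V = Y·Q·ΔS·θ_c / [X·(1+k_d θ_c)] = 0.452 × 12.2 × (778 − 12.0) × 13.1 / [2030 × (1 + 0.0913 × 13.1)] = 5.53×10^4 / 4458 = 12.41 m³.
Wasting from the aeration tank: Q_w = V / θ_c = 12.41 / 13.1 = 0.9475 m³/d.

Q_w ≈ 0.948 m³/d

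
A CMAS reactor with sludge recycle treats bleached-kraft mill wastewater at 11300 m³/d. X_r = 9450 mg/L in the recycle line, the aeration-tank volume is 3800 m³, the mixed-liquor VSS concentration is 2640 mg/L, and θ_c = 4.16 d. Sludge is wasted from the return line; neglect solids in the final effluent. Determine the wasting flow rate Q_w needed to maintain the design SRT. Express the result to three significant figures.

Wasting from the return line (neglecting effluent solids): Q_w = V·X / (θ_c·X_r) = 3800 × 2640 / (4.16 × 9450) = 255.2 m³/d.

Q_w ≈ 255 m³/d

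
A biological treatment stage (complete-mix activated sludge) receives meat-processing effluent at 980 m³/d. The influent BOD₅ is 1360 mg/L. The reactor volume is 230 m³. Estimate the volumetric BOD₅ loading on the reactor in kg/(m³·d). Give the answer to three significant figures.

Applied BOD₅ load per unit volume = Q·S₀/V = (980 × 1360/1000)/230.0 = 5.795 kg BOD₅·m⁻³·d⁻¹.

L_v ≈ 5.79 kg BOD₅/(m³·d)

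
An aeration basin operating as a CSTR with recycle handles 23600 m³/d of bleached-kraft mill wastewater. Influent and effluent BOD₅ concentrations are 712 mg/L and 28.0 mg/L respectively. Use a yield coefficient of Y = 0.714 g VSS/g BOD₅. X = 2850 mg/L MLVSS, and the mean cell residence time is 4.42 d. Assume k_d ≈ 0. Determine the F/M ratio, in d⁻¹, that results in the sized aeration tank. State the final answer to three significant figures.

With k_d = 0 the design equation reduces to V = Y Q (S₀−S) θ_c / X = 0.714 × 23600 × (712 − 28.0) × 4.42 / 2850 = 17875 m³.
F/M = Q·S₀ / (V·X) = 23600 × 712 / (17875 × 2850) = 0.3298 g BOD₅·(g VSS·d)⁻¹.

F/M ≈ 0.330 d⁻¹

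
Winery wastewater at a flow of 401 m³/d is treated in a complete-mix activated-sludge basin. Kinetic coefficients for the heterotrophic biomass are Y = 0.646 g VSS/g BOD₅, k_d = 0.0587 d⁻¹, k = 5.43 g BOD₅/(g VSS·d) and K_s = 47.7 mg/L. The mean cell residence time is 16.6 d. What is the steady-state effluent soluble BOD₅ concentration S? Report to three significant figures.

S ≈ 1.67 mg/L

Effluent substrate depends only on kinetics and SRT: S = K_s(1 + k_d θ_c) / [θ_c(Yk − k_d) − 1] = 47.7 × (1 + 0.0587 × 16.6) / [16.6 × (0.646 × 5.43 − 0.0587) − 1] = 94.18 / 56.25 = 1.674 mg/L.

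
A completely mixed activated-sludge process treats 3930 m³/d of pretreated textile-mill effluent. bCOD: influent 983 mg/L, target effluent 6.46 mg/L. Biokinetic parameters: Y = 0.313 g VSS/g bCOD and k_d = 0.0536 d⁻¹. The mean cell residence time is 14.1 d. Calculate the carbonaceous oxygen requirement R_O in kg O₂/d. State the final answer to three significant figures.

R_O ≈ 2870 kg O₂/d

The observed yield is Y_obs = Y/(1 + k_d·θ_c) = 0.313 / (1 + 0.0536 × 14.1) = 0.313 / 1.756 = 0.1783 g VSS per g bCOD removed.
Q·(S₀ − S) = 3930 × (983 − 6.46) × 10⁻³ = 3838 kg/d removed.
Net sludge production P_X = 0.1783 × 3838 = 684.2 kg VSS/d.
R_O = Q·(S₀ − S) − 1.42·P_X = 3838 − 1.42 × 684.2 = 2866 kg O₂/d.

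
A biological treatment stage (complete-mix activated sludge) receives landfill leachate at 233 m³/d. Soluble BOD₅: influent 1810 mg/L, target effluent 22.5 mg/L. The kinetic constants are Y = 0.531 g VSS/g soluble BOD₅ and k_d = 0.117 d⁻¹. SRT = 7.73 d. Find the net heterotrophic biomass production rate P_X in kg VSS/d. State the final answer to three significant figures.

P_X ≈ 116 kg VSS/d

Observed yield with endogenous decay: Y_obs = Y / (1 + k_d·θ_c) = 0.531 / (1 + 0.117 × 7.73) = 0.531 / 1.904 = 0.2788 g VSS/g soluble BOD₅.
ΔS = 1810 − 22.5 = 1788 mg/L, so the substrate removal rate is 233 × 1788/1000 = 416.5 kg soluble BOD₅/d.
Biomass produced: P_X = Y_obs·Q·ΔS = 0.2788 × 416.5 ≈ 116.1 kg VSS/d.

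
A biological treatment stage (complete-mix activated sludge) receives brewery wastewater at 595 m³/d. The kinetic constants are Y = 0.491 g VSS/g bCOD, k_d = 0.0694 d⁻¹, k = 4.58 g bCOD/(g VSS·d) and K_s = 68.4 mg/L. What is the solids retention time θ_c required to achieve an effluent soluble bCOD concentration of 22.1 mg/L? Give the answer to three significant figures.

From 1/θ_c = Y·k·S/(K_s + S) − k_d: Y·k·S/(K_s+S) = 0.491 × 4.58 × 22.1 / (68.4 + 22.1) = 0.5491 d⁻¹.
1/θ_c = 0.5491 − 0.0694 = 0.4797 d⁻¹, so θ_c = 2.084 d.

θ_c ≈ 2.08 d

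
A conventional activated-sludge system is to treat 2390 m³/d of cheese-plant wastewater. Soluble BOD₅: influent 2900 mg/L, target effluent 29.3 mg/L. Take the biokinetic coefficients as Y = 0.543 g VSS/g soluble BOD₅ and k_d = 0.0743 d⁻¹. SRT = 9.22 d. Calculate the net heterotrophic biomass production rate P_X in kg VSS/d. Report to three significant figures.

Y_obs = Y / (1 + k_d θ_c) = 0.543 / (1 + 0.0743 × 9.22) = 0.543 / 1.685 = 0.3222.
ΔS = 2900 − 29.3 = 2871 mg/L, so the substrate removal rate is 2390 × 2871/1000 = 6861 kg soluble BOD₅/d.
So the net sludge growth is P_X = 0.3222 × 6861 = 2211 kg VSS/d.

P_X ≈ 2210 kg VSS/d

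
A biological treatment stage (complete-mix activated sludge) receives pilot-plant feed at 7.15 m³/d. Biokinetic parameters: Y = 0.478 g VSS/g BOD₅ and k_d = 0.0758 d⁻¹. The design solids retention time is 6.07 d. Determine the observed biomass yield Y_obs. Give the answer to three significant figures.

Correct the yield for decay: Y_obs = Y/(1 + k_d θ_c) = 0.478 / (1 + 0.0758 × 6.07) = 0.478 / 1.460 = 0.3274.

Y_obs ≈ 0.327 g VSS/g BOD₅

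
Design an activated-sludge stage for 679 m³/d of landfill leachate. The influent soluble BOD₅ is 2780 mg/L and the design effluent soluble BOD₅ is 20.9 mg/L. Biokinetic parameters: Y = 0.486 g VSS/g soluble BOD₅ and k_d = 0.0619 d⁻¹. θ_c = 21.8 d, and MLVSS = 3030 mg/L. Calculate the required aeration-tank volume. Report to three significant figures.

Steady-state biomass mass balance: V·X·(1 + k_d·θ_c) = Y·Q·(S₀ − S)·θ_c, so V = 0.486 × 679 × (2780 − 20.9) × 21.8 / [3030 × (1 + 0.0619 × 21.8)] = 1.98×10^7 / 7119 = 2788 m³.

V ≈ 2790 m³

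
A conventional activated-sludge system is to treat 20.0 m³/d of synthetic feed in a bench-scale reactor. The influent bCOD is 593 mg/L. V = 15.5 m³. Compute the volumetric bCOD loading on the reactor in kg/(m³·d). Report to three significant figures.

Volumetric loading L_v = Q·S₀ / V = 20.0 × 593 g/m³ / 15.50 m³ = 765.2 g/(m³·d) = 0.7652 kg bCOD/(m³·d).

L_v ≈ 0.765 kg bCOD/(m³·d)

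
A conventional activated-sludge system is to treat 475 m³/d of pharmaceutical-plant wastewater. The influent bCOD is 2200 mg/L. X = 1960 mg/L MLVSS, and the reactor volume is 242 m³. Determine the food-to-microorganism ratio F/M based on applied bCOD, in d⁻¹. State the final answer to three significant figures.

F/M = Q·S₀ / (V·X) = 475 × 2200 / (242.0 × 1960) = 2.203 g bCOD·(g VSS·d)⁻¹.

F/M ≈ 2.20 d⁻¹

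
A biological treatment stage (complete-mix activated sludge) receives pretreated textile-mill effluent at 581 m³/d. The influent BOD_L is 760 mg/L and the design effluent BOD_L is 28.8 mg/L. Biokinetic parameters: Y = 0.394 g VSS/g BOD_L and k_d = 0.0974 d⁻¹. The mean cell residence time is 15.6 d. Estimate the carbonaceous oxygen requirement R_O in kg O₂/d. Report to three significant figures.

Y_obs = Y / (1 + k_d θ_c) = 0.394 / (1 + 0.0974 × 15.6) = 0.394 / 2.519 = 0.1564.
Mass of BOD_L removed per day: Q(S₀ − S) = 581 × 731.2 g/m³ = 424.8 kg/d.
P_X = Y_obs·Q·(S₀ − S) = 0.1564 × 424.8 = 66.44 kg VSS/d.
R_O = Q·(S₀ − S) − 1.42·P_X = 424.8 − 1.42 × 66.44 = 330.5 kg O₂/d.

R_O ≈ 330 kg O₂/d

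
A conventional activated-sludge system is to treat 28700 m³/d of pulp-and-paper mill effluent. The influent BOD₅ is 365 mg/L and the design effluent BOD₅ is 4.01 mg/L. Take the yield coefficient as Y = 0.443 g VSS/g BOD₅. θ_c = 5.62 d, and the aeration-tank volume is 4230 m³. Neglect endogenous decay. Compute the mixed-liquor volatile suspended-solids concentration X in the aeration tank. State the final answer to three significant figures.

X ≈ 6100 mg/L

Without decay, X = Y Q (S₀−S) θ_c / V = 0.443 × 28700 × (365 − 4.01) × 5.62 / 4230 = 6098 mg/L.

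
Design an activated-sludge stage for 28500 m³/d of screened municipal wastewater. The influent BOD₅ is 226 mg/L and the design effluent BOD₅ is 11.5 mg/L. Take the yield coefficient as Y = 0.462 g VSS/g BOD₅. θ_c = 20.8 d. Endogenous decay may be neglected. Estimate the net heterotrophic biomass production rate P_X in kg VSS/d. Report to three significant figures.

Since k_d ≈ 0, Y_obs = Y = 0.462 g VSS/g BOD₅.
Mass of BOD₅ removed per day: Q(S₀ − S) = 28500 × 214.5 g/m³ = 6113 kg/d.
Net biomass production P_X = Y_obs × Q·(S₀ − S) = 0.4620 × 6113 = 2824 kg VSS/d.

P_X ≈ 2820 kg VSS/d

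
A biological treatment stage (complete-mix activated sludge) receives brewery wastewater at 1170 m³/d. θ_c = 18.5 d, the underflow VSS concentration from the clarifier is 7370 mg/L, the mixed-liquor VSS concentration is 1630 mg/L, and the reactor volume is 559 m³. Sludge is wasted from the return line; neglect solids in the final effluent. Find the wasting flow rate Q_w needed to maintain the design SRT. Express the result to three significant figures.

Q_w ≈ 6.68 m³/d

Q_w = (V·X)/(θ_c X_r) = 559.0 × 1630 / (18.5 × 7370) = 6.683 m³/d.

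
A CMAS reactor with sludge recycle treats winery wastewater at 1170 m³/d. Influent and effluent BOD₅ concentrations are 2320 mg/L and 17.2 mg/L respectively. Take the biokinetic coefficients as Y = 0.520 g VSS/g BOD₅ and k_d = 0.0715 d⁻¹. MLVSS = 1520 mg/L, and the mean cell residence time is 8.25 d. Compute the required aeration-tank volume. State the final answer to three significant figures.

Steady-state biomass mass balance: V·X·(1 + k_d·θ_c) = Y·Q·(S₀ − S)·θ_c, so V = 0.520 × 1170 × (2320 − 17.2) × 8.25 / [1520 × (1 + 0.0715 × 8.25)] = 1.16×10^7 / 2417 = 4783 m³.

V ≈ 4780 m³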